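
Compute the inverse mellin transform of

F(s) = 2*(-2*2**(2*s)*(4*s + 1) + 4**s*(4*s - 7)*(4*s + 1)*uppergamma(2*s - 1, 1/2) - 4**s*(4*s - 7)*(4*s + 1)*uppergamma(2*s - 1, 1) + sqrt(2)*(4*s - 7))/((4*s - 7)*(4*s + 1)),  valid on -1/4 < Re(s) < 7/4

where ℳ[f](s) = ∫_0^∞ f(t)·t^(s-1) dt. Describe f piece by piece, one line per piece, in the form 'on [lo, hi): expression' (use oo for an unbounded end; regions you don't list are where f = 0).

on [0, 1): sqrt(2)*t**(1/4)/2
on [1, 4): 2*exp(-sqrt(t)/2)/sqrt(t)
on [4, oo): 8*sqrt(2)/t**(7/4)

reversing the power substitution: sqrt(2)*sqrt(t)/2 on [0, 1); 2*exp(-t/2)/t on [1, 2); 8*sqrt(2)/t**(7/2) on [2, ∞)
reversing the common scale on t: sqrt(t) on [0, 1/2); exp(-t)/t on [1/2, 1); t**(-7/2) on [1, ∞)
reversing the shared t-power: t**(3/2) on [0, 1/2); exp(-t) on [1/2, 1); t**(-5/2) on [1, ∞)
along the cuts 1, 4, ℳ[f](s) splits into 3 integrals
∫ over [0, 1) of sqrt(2)*t**(1/4)/2·t^(s-1) joins the sum
[1, 4) adds the kernel integral of 2*exp(-sqrt(t)/2)/sqrt(t)
between 4 and ∞ the integrand is 8*sqrt(2)/t**(7/4)·t^(s-1)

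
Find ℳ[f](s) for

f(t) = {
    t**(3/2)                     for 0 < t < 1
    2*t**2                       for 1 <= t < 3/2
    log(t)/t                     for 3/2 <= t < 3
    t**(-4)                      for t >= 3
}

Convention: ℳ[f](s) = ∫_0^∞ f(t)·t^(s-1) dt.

summing 4 kernel integrals split by 1, 3/2, 3 yields ℳ[f](s)
on [0, 1): add ∫ t**(3/2)·t^(s-1) dt
piece [1, 3/2): integrate 2*t**2 against the kernel
∫ log(t)/t·t^(s-1) over [3/2, 3)
for t in [3, ∞): the term is ∫ t**(-4)·t^(s-1)

(324*2**s*(s - 4)*(s + 2)*(s**2 - 2*s + 1) - 324*2**s*(s - 4)*(2*s + 3)*(s**2 - 2*s + 1) - 108*3**s*s*(s - 4)*(s + 2)*(2*s + 3)*log(3) + 108*3**s*s*(s - 4)*(s + 2)*(2*s + 3)*log(2) - 108*3**s*(s - 4)*(s + 2)*(2*s + 3)*log(2) + 108*3**s*(s - 4)*(s + 2)*(2*s + 3) + 108*3**s*(s - 4)*(s + 2)*(2*s + 3)*log(3) + 729*3**s*(s - 4)*(2*s + 3)*(s**2 - 2*s + 1) + 54*6**s*s*(s - 4)*(s + 2)*(2*s + 3)*log(3) - 54*6**s*(s - 4)*(s + 2)*(2*s + 3)*log(3) - 54*6**s*(s - 4)*(s + 2)*(2*s + 3) - 2*6**s*(s + 2)*(2*s + 3)*(s**2 - 2*s + 1))/(162*2**s*(s - 4)*(s + 2)*(2*s + 3)*(s**2 - 2*s + 1))
  -3/2 < Re(s) < 4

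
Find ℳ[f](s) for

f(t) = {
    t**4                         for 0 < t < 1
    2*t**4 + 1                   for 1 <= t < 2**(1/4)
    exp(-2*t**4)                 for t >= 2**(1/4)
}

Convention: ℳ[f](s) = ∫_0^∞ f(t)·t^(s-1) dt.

strip the power substitution: t**2 on [0, 1); 2*t**2 + 1 on [1, sqrt(2)); exp(-2*t**2) on [sqrt(2), ∞)
invert the power substitution to get t on [0, 1); 2*t + 1 on [1, 2); exp(-2*t) on [2, ∞)
integrate the 3 segments split at 1, 2**(1/4), then add the results
between 0 and 1 the integrand is t**4·t^(s-1)
segment 1 to 2**(1/4) holds (2*t**4 + 1); add its integral
between 2**(1/4) and ∞ the integrand is exp(-2*t**4)·t^(s-1)

(2**(s/4)*s*(s/4 + 1)*uppergamma(s/4, 4)/4 - 4**(s/4)*s/2 - 4**(s/4) + 5*8**(s/4)*s/4 + 8**(s/4))/(4**(s/4)*s*(s/4 + 1))
  Re(s) > -4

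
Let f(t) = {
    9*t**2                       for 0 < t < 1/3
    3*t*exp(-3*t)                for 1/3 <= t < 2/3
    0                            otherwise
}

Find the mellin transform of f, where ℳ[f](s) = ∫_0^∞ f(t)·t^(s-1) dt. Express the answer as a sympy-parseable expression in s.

((s + 2)*uppergamma(s + 1, 1) - (s + 2)*uppergamma(s + 1, 2) + 1)/(3**s*(s + 2))
  Re(s) > -2

invert the common scale on t to get t**2 on [0, 1); t*exp(-t) on [1, 2)
strip the shared t-power: t on [0, 1); exp(-t) on [1, 2)
summing 2 kernel integrals split by 1/3 yields ℳ[f](s)
on [0, 1/3): add ∫ 9*t**2·t^(s-1) dt
for t in [1/3, 2/3): the term is ∫ 3*t*exp(-3*t)·t^(s-1)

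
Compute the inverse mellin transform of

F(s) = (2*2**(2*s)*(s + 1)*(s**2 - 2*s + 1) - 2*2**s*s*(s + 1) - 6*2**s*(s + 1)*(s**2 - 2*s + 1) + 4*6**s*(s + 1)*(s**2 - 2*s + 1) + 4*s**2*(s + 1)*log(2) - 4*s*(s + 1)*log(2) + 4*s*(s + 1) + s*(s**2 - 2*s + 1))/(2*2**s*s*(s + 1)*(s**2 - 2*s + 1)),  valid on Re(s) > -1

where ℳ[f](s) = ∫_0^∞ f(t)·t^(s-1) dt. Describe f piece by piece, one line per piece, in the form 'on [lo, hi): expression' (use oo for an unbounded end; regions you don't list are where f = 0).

on [0, 1/2): t
on [1/2, 1): log(t)/t
on [1, 2): 3
on [2, 3): 2

along the cuts 1/2, 1, 2, ℳ[f](s) splits into 4 integrals
for t in [0, 1/2): the term is ∫ t·t^(s-1)
on [1/2, 1) integrate f = log(t)/t against the kernel
∫ 3·t^(s-1) over [1, 2)
[2, 3) adds the kernel integral of 2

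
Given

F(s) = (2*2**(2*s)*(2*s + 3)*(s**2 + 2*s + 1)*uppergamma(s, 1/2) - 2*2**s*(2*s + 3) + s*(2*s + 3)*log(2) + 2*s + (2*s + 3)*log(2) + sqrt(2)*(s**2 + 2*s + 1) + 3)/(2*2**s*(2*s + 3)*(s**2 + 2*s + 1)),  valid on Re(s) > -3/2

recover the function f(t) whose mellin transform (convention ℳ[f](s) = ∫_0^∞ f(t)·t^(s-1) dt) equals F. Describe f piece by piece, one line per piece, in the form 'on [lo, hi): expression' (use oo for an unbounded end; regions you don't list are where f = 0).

slice at 1/2, 1, transform all 3 pieces, and sum them
on [0, 1/2) integrate f = t**(3/2) against the kernel
[1/2, 1) adds the kernel integral of t*log(t)
∫ exp(-t/2)·t^(s-1) over [1, ∞)

on [0, 1/2): t**(3/2)
on [1/2, 1): t*log(t)
on [1, oo): exp(-t/2)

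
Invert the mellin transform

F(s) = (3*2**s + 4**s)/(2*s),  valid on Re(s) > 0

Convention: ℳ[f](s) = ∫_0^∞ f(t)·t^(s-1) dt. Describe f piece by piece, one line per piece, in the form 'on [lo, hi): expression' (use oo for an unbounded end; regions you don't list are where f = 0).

on [0, 2): 2
on [2, 4): 1/2

the 2 pieces separated at 2 each add one integral
segment [0, 2) carries 2; integrate it
for t in [2, 4): the term is ∫ 1/2·t^(s-1)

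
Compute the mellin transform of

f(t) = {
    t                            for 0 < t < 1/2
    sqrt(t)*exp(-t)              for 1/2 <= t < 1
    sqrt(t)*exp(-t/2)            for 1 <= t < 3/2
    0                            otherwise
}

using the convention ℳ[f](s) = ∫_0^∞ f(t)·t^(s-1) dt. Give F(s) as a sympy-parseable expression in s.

back out the shared t-power: sqrt(t) on [0, 1/2); exp(-t) on [1/2, 1); exp(-t/2) on [1, 3/2)
cuts at 1/2, 1: linearity sums the 3 kernel integrals
[0, 1/2) adds the kernel integral of t
∫ sqrt(t)*exp(-t)·t^(s-1) over [1/2, 1)
the [1, 3/2) slice contributes ∫ sqrt(t)*exp(-t/2)·t^(s-1) dt

2**(-s - 3/2)*(2**(s + 3/2)*(s + 1)*uppergamma(s + 1/2, 1/2) - 2**(s + 3/2)*(s + 1)*uppergamma(s + 1/2, 1) + 2**(2*s + 2)*(s + 1)*uppergamma(s + 1/2, 1/2) - 2**(2*s + 2)*(s + 1)*uppergamma(s + 1/2, 3/4) + sqrt(2))/(s + 1)
  Re(s) > -1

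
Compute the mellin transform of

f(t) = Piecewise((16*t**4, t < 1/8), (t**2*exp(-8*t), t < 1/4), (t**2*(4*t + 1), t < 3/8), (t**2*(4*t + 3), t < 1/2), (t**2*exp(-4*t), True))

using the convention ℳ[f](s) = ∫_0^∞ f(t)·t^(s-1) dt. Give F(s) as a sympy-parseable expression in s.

the shared t-power comes off first: 16*t**2 on [0, 1/8); exp(-8*t) on [1/8, 1/4); 4*t + 1 on [1/4, 3/8); …
invert the common scale on t to get 4*t**2 on [0, 1/4); exp(-4*t) on [1/4, 1/2); 2*t + 1 on [1/2, 3/4); …
reversing the common scale on t: t**2 on [0, 1/2); exp(-2*t) on [1/2, 1); t + 1 on [1, 3/2); …
split f at 1/8, 1/4, 3/8, 1/2: ℳ[f](s) collects 5 kernel integrals
over [0, 1/8), the kernel integral of 16*t**4 enters the sum
the [1/8, 1/4) slice contributes ∫ t**2*exp(-8*t)·t^(s-1) dt
on [1/4, 3/8): add ∫ t**2*(4*t + 1)·t^(s-1) dt
piece [3/8, 1/2): integrate t**2*(4*t + 3) against the kernel
segment 1/2 to ∞ holds t**2*exp(-4*t); add its integral

(320*2**(2*s)*(s + 2)*(s + 4) + 192*2**(2*s)*(s + 4) + 16*2**s*(s + 2)*(s + 3)*(s + 4)*uppergamma(s + 2, 2) - 32*2**s*(s + 2)*(s + 4) - 16*2**s*(s + 4) - 72*3**s*(s + 2)*(s + 4) - 72*3**s*(s + 4) + 4*(s + 2)*(s + 3)*(s + 4)*uppergamma(s + 2, 1) - 4*(s + 2)*(s + 3)*(s + 4)*uppergamma(s + 2, 2) + (s + 2)*(s + 3))/(256*2**(3*s)*(s + 2)*(s + 3)*(s + 4))
  Re(s) > -4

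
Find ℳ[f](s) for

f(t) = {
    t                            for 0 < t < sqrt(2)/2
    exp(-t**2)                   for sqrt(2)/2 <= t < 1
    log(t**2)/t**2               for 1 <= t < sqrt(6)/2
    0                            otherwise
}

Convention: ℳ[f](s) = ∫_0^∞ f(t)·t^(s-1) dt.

(sqrt(2)/2)**s*(3*2**(s/2)*(s + 1)*(s**2 - 4*s + 4)*uppergamma(s/2, 1/2) - 3*2**(s/2)*(s + 1)*(s**2 - 4*s + 4)*uppergamma(s/2, 1) + 12*2**(s/2)*(s + 1) + 3**(s/2)*s*(s + 1)*(-4*log(2) + 4*log(3)) - 8*3**(s/2)*(s + 1) + 3**(s/2)*(s + 1)*(-8*log(3) + 8*log(2)) + 3*sqrt(2)*(s**2 - 4*s + 4))/(6*(s + 1)*(s**2 - 4*s + 4))
  Re(s) > -1

peel off the power substitution: sqrt(t) on [0, 1/2); exp(-t) on [1/2, 1); log(t)/t on [1, 3/2)
f breaks at sqrt(2)/2, 1 into 3 integrals to sum
segment [0, sqrt(2)/2) carries t; integrate it
for t in [sqrt(2)/2, 1): the term is ∫ exp(-t**2)·t^(s-1)
for t in [1, sqrt(6)/2): the term is ∫ log(t**2)/t**2·t^(s-1)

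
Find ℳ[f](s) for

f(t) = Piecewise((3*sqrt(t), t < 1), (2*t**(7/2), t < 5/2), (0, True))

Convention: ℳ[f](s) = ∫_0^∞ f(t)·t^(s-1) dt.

linearity at 1 turns ℳ[f](s) into 2 summed integrals
∫ 3*sqrt(t)·t^(s-1) over [0, 1)
over [1, 5/2), the kernel integral of 2*t**(7/2) enters the sum

2*(2*(5/2)**(s + 7/2)*(2*s + 1) + 2*s + 19)/((2*s + 1)*(2*s + 7))
  Re(s) > -1/2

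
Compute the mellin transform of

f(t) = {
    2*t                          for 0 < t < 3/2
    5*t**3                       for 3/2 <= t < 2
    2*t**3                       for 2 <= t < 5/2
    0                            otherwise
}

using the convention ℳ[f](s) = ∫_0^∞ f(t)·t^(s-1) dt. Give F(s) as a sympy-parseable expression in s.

(192*2**(2*s)*(s + 1) - 135*3**s*(s + 1) + 24*3**s*(s + 3) + 250*5**s*(s + 1))/(8*2**s*(s + 1)*(s + 3))
  Re(s) > -1

f breaks at 3/2, 2 into 3 integrals to sum
piece [0, 3/2): integrate 2*t against the kernel
segment 3/2 to 2 holds 5*t**3; add its integral
∫ 2*t**3·t^(s-1) over [2, 5/2)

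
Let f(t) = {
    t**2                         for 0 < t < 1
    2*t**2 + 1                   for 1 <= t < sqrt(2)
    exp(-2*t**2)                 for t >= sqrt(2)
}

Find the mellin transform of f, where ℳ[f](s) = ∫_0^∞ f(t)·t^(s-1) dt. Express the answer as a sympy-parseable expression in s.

(2**(s/2)*s*(s/2 + 1)*uppergamma(s/2, 4)/2 - 4**(s/2)*s - 4**(s/2) + 5*8**(s/2)*s/2 + 8**(s/2))/(4**(s/2)*s*(s/2 + 1))
  Re(s) > -2

peel off the power substitution: t on [0, 1); 2*t + 1 on [1, 2); exp(-2*t) on [2, ∞)
decompose at 1, sqrt(2); ℳ[f](s) sums the 3 pieces' integrals
[0, 1) adds the kernel integral of t**2
over [1, sqrt(2)), the kernel integral of (2*t**2 + 1) enters the sum
for t in [sqrt(2), ∞): the term is ∫ exp(-2*t**2)·t^(s-1)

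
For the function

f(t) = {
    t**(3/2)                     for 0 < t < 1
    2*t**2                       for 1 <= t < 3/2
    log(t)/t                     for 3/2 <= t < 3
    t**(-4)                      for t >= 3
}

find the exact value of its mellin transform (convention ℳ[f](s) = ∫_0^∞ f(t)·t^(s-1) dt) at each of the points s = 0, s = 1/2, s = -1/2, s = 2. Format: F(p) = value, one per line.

linearity at 1, 3/2, 3 turns ℳ[f](s) into 4 summed integrals
on [0, 1) integrate f = t**(3/2) against the kernel
[1, 3/2) adds the kernel integral of 2*t**2
segment 3/2 to 3 holds log(t)/t; add its integral
∫ over [3, ∞) of t**(-4)·t^(s-1) joins the sum

F(0) = log(6**(1/3)/2) + 365/162
F(1/2) = -754*sqrt(3)/567 - 2*sqrt(3)*log(3)/3 - 2*sqrt(6)*log(2)/3 - 3/10 + 2*sqrt(6)*log(3)/3 + 67*sqrt(6)/30
F(-1/2) = -1/3 - 4*sqrt(6)*log(2)/27 - 2*sqrt(3)*log(3)/27 - 106*sqrt(3)/2187 + 4*sqrt(6)*log(3)/27 + 89*sqrt(6)/81
F(2) = 1759/2016 + 3*log(2)/2 + 3*log(3)/2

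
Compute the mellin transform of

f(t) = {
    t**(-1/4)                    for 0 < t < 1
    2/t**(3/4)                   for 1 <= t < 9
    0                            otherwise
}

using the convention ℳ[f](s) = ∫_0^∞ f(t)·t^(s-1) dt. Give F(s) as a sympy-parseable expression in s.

back out the shared t-power: t**(3/4) on [0, 1); 2*t**(1/4) on [1, 9)
back out the power substitution: t**(3/2) on [0, 1); 2*sqrt(t) on [1, 3)
treat the 2 regions marked off by 1 separately and sum
∫ over [0, 1) of t**(-1/4)·t^(s-1) joins the sum
∫ over [1, 9) of 2/t**(3/4)·t^(s-1) joins the sum

4*(2*3**(2*s + 1/2)*(4*s - 1) - 36*s - 9)/(9*(4*s - 3)*(4*s - 1))
  Re(s) > 1/4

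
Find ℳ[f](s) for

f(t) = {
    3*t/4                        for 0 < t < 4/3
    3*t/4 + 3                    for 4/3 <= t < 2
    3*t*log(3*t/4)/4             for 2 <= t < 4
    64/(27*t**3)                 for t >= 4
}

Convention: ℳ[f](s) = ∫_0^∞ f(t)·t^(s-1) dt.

(-162*2**s*s*(s - 3)*(s**2 + 2*s + 1) - 162*2**s*(s - 3)*(s**2 + 2*s + 1) - 81*3**s*s**2*(s - 3)*(s + 1)*log(3) + 81*3**s*s**2*(s - 3)*(s + 1)*log(2) - 81*3**s*s*(s - 3)*(s + 1)*log(3) + 81*3**s*s*(s - 3)*(s + 1)*log(2) + 81*3**s*s*(s - 3)*(s + 1) + 243*3**s*s*(s - 3)*(s**2 + 2*s + 1) + 162*3**s*(s - 3)*(s**2 + 2*s + 1) + 162*6**s*s**2*(s - 3)*(s + 1)*log(3) - 162*6**s*s*(s - 3)*(s + 1) + 162*6**s*s*(s - 3)*(s + 1)*log(3) - 2*6**s*s*(s + 1)*(s**2 + 2*s + 1))/(54*(3/2)**s*s*(s - 3)*(s + 1)*(s**2 + 2*s + 1))
  -1 < Re(s) < 3

invert the common scale on t to get t/2 on [0, 2); t/2 + 3 on [2, 3); t*log(t/2)/2 on [3, 6); …
remove the common scale on t first: t on [0, 1); t + 3 on [1, 3/2); t*log(t) on [3/2, 3); …
the 4 pieces separated at 4/3, 2, 4 each add one integral
the [0, 4/3) slice contributes ∫ 3*t/4·t^(s-1) dt
over [4/3, 2), the kernel integral of (3*t/4 + 3) enters the sum
∫ 3*t*log(3*t/4)/4·t^(s-1) over [2, 4)
segment 4 to ∞ holds 64/(27*t**3); add its integral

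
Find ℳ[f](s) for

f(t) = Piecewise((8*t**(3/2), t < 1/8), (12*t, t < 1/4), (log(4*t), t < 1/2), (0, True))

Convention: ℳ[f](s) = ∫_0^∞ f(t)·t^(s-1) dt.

undo the common scale on t: 2*sqrt(2)*t**(3/2) on [0, 1/4); 6*t on [1/4, 1/2); log(2*t) on [1/2, 1)
remove the common scale on t first: t**(3/2) on [0, 1/2); 3*t on [1/2, 1); log(t) on [1, 2)
decompose at 1/8, 1/4; ℳ[f](s) sums the 3 pieces' integrals
on [0, 1/8) integrate f = 8*t**(3/2) against the kernel
on [1/8, 1/4) integrate f = 12*t against the kernel
the [1/4, 1/2) slice contributes ∫ log(4*t)·t^(s-1) dt

(-2*2**(2*s)*(s + 1)*(2*s + 3) + 6*2**s*s**2*(2*s + 3) + 2*2**s*(s + 1)*(2*s + 3) + 4**s*s*(s + 1)*(2*s + 3)*log(4) + sqrt(2)*s**2*(s + 1) - 3*s**2*(2*s + 3))/(2*2**(3*s)*s**2*(s + 1)*(2*s + 3))
  Re(s) > -3/2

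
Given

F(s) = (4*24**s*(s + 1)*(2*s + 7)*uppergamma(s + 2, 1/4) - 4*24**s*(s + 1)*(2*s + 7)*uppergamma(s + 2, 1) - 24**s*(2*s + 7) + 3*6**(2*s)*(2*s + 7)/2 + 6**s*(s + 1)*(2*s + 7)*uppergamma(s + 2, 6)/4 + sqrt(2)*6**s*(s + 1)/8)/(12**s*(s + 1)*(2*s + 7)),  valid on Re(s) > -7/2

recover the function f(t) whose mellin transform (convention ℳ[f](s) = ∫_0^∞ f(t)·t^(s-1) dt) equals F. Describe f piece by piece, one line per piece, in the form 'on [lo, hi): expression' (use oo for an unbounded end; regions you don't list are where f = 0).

on [0, 1/2): t**(7/2)
on [1/2, 2): t**2*exp(-t/2)
on [2, 3): t/2
on [3, oo): t**2*exp(-2*t)

back out the shared t-power: t**(3/2) on [0, 1/2); exp(-t/2) on [1/2, 2); 1/(2*t) on [2, 3); …
f breaks at 1/2, 2, 3 into 4 integrals to sum
segment [0, 1/2) carries t**(7/2); integrate it
∫ over [1/2, 2) of t**2*exp(-t/2)·t^(s-1) joins the sum
∫ over [2, 3) of t/2·t^(s-1) joins the sum
on [3, ∞): add ∫ t**2*exp(-2*t)·t^(s-1) dt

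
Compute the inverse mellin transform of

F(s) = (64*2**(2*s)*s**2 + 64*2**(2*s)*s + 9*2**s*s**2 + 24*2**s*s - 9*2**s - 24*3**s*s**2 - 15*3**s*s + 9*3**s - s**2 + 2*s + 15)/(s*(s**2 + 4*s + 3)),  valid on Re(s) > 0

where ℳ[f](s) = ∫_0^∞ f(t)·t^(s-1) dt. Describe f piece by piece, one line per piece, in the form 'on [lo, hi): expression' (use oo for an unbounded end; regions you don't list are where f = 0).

on [0, 1): 5
on [1, 2): 6*t
on [2, 3): 3
on [3, 4): t**3

summing 4 kernel integrals split by 1, 2, 3 yields ℳ[f](s)
∫ over [0, 1) of 5·t^(s-1) joins the sum
for t in [1, 2): the term is ∫ 6*t·t^(s-1)
over [2, 3), the kernel integral of 3 enters the sum
∫ t**3·t^(s-1) over [3, 4)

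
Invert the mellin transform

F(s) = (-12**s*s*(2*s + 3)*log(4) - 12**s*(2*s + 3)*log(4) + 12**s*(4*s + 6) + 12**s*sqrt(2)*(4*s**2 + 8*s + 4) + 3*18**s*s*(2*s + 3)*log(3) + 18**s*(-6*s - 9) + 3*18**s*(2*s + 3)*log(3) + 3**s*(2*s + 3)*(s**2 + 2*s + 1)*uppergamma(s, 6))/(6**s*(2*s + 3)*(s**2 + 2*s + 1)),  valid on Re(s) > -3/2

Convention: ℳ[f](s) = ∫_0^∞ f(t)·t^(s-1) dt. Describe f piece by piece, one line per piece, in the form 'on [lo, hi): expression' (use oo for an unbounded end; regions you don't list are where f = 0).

decompose at 2, 3; ℳ[f](s) sums the 3 pieces' integrals
the [0, 2) slice contributes ∫ t**(3/2)·t^(s-1) dt
between 2 and 3 the integrand is t*log(t)·t^(s-1)
on [3, ∞): add ∫ exp(-2*t)·t^(s-1) dt

on [0, 2): t**(3/2)
on [2, 3): t*log(t)
on [3, oo): exp(-2*t)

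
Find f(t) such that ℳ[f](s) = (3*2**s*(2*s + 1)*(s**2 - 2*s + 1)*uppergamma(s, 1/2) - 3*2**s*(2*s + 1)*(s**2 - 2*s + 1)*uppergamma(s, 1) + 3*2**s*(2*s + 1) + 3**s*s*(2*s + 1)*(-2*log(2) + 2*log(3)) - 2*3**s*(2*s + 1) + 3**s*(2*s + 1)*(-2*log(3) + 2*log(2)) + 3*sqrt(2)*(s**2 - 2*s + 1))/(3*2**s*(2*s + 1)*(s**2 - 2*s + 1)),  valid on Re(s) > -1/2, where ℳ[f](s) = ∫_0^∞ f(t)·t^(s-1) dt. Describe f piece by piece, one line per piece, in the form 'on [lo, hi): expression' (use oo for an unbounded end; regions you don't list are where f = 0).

split f at 1/2, 1: ℳ[f](s) collects 3 kernel integrals
∫ sqrt(t)·t^(s-1) over [0, 1/2)
between 1/2 and 1 the integrand is exp(-t)·t^(s-1)
segment [1, 3/2) carries log(t)/t; integrate it

on [0, 1/2): sqrt(t)
on [1/2, 1): exp(-t)
on [1, 3/2): log(t)/t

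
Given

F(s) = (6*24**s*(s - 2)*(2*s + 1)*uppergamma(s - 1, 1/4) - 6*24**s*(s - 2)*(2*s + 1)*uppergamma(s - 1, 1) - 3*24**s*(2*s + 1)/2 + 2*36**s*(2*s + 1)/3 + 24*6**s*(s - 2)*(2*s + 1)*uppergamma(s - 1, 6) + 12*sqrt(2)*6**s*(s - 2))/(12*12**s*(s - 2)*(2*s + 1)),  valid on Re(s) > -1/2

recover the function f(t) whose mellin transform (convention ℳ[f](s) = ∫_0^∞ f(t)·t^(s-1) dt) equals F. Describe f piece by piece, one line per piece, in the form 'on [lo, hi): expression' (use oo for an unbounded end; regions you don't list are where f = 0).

strip the shared t-power: t**(3/2) on [0, 1/2); exp(-t/2) on [1/2, 2); 1/(2*t) on [2, 3); …
breakpoints 1/2, 2, 3: one integral from each of the 4 segments
segment 0 to 1/2 holds sqrt(t); add its integral
∫ over [1/2, 2) of exp(-t/2)/t·t^(s-1) joins the sum
segment [2, 3) carries 1/(2*t**2); integrate it
between 3 and ∞ the integrand is exp(-2*t)/t·t^(s-1)

on [0, 1/2): sqrt(t)
on [1/2, 2): exp(-t/2)/t
on [2, 3): 1/(2*t**2)
on [3, oo): exp(-2*t)/t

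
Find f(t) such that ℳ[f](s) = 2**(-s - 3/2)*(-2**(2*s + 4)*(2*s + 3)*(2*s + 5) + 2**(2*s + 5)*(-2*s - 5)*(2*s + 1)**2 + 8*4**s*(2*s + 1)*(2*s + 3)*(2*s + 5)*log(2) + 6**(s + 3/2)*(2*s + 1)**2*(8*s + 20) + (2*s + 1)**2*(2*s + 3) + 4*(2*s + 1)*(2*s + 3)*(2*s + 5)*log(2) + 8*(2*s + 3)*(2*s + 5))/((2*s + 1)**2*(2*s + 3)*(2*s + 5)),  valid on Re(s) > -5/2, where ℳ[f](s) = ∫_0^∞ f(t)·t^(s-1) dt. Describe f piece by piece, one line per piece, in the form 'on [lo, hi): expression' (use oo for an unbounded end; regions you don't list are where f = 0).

the shared t-power comes off first: t**2 on [0, 1/2); log(t) on [1/2, 2); 2*t on [2, 3)
integrate the 3 segments split at 1/2, 2, then add the results
the [0, 1/2) slice contributes ∫ t**(5/2)·t^(s-1) dt
[1/2, 2) adds the kernel integral of sqrt(t)*log(t)
segment 2 to 3 holds 2*t**(3/2); add its integral

on [0, 1/2): t**(5/2)
on [1/2, 2): sqrt(t)*log(t)
on [2, 3): 2*t**(3/2)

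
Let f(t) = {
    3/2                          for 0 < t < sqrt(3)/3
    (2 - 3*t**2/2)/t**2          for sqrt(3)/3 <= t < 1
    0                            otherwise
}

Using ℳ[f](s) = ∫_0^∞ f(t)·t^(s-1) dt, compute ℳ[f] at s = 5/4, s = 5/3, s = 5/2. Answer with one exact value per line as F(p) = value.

back out the power substitution: 3/2 on [0, 1/3); (2 - 3*t/2)/t on [1/3, 1)
undo the shared t-power: 3*t/2 on [0, 1/3); 2 - 3*t/2 on [1/3, 1)
strip the common scale on t: t on [0, 1/2); 2 - t on [1/2, 3/2)
slice at sqrt(3)/3, transform all 2 pieces, and sum them
[0, sqrt(3)/3) adds the kernel integral of 3/2
∫ (2 - 3*t**2/2)/t**2·t^(s-1) over [sqrt(3)/3, 1)

F(5/4) = -58/15 + 52*3**(3/8)/15
F(5/3) = -69/10 + 33*3**(1/6)/5
F(5/2) = 17/5 - 6*3**(3/4)/5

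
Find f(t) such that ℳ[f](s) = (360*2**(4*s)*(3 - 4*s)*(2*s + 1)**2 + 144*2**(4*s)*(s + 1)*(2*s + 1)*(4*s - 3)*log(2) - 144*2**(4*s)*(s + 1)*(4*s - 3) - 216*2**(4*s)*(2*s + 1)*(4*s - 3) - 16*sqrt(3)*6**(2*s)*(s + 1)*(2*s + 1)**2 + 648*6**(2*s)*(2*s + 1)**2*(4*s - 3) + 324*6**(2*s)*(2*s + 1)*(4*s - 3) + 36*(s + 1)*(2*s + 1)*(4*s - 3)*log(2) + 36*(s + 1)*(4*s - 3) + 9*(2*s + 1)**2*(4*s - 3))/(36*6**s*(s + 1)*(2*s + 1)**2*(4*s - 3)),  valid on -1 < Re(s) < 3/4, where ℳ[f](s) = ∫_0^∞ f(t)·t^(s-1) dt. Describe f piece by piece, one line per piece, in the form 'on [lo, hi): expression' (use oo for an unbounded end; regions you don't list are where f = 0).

on [0, 1/6): 3*t/2
on [1/6, 8/3): sqrt(6)*sqrt(t)*log(sqrt(6)*sqrt(t)/2)/2
on [8/3, 6): sqrt(6)*sqrt(t)*(sqrt(6)*sqrt(t)/2 + 3)/2
on [6, oo): 2**(3/4)*3**(1/4)/(3*t**(3/4))

undo the common scale on t: t on [0, 1/4); sqrt(t)*log(sqrt(t)) on [1/4, 4); sqrt(t)*(sqrt(t) + 3) on [4, 9); …
remove the power substitution first: t**2 on [0, 1/2); t*log(t) on [1/2, 2); t*(t + 3) on [2, 3); …
remove the shared t-power first: t on [0, 1/2); log(t) on [1/2, 2); t + 3 on [2, 3); …
along the cuts 1/6, 8/3, 6, ℳ[f](s) splits into 4 integrals
∫ over [0, 1/6) of 3*t/2·t^(s-1) joins the sum
∫ sqrt(6)*sqrt(t)*log(sqrt(6)*sqrt(t)/2)/2·t^(s-1) over [1/6, 8/3)
segment [8/3, 6) carries sqrt(6)*sqrt(t)*(sqrt(6)*sqrt(t)/2 + 3)/2; integrate it
on [6, ∞) integrate f = 2**(3/4)*3**(1/4)/(3*t**(3/4)) against the kernel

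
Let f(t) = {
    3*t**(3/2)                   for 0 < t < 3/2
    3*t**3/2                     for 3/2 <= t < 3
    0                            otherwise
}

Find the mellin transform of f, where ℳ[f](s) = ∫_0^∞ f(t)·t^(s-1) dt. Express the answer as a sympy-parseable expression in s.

3*(3**(s + 3)*(2*s + 3) + 4*(3/2)**(s + 3/2)*(s + 3) - (3/2)**(s + 3)*(2*s + 3))/(2*(s + 3)*(2*s + 3))
  Re(s) > -3/2

breakpoints 3/2: one integral from each of the 2 segments
∫ 3*t**(3/2)·t^(s-1) over [0, 3/2)
on [3/2, 3): add ∫ 3*t**3/2·t^(s-1) dt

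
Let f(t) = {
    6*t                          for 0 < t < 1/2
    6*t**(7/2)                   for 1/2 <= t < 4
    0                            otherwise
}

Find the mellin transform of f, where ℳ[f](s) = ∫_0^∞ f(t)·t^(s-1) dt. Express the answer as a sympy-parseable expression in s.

3*(2048*2**(2*s)*(s + 1) - 2**(1/2 - s)*(s + 1) + 4*(2*s + 7)/2**s)/(4*(s + 1)*(2*s + 7))
  Re(s) > -1

breakpoints 1/2: one integral from each of the 2 segments
piece [0, 1/2): integrate 6*t against the kernel
[1/2, 4) adds the kernel integral of 6*t**(7/2)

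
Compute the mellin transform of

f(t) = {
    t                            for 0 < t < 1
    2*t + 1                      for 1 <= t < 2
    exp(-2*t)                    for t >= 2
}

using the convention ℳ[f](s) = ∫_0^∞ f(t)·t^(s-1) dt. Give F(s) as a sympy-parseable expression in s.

(2**s*s*(s + 1)*uppergamma(s, 4) - 2*4**s*s - 4**s + 5*8**s*s + 8**s)/(4**s*s*(s + 1))
  Re(s) > -1

slice at 1, 2, transform all 3 pieces, and sum them
segment 0 to 1 holds t; add its integral
for t in [1, 2): the term is ∫ (2*t + 1)·t^(s-1)
the [2, ∞) slice contributes ∫ exp(-2*t)·t^(s-1) dt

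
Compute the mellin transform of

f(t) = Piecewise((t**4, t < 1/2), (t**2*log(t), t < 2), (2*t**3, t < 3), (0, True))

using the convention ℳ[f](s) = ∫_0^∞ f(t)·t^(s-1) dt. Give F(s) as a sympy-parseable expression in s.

(-256*2**(2*s)*(s + 2)**2*(s + 4) + 64*2**(2*s)*(s + 2)*(s + 3)*(s + 4)*log(2) - 64*2**(2*s)*(s + 3)*(s + 4) + 864*6**s*(s + 2)**2*(s + 4) + (s + 2)**2*(s + 3) + 4*(s + 2)*(s + 3)*(s + 4)*log(2) + 4*(s + 3)*(s + 4))/(16*2**s*(s + 2)**2*(s + 3)*(s + 4))
  Re(s) > -4

the shared t-power comes off first: t**2 on [0, 1/2); log(t) on [1/2, 2); 2*t on [2, 3)
summing 3 kernel integrals split by 1/2, 2 yields ℳ[f](s)
segment [0, 1/2) carries t**4; integrate it
[1/2, 2) adds the kernel integral of t**2*log(t)
over [2, 3), the kernel integral of 2*t**3 enters the sum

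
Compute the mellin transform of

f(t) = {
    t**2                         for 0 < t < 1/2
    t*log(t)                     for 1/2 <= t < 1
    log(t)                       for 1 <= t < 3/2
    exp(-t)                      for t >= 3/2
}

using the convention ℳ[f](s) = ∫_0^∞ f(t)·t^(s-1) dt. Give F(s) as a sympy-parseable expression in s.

cuts at 1/2, 1, 3/2: linearity sums the 4 kernel integrals
for t in [0, 1/2): the term is ∫ t**2·t^(s-1)
segment 1/2 to 1 holds t*log(t); add its integral
∫ log(t)·t^(s-1) over [1, 3/2)
over [3/2, ∞), the kernel integral of exp(-t) enters the sum

(4*2**s*s**2*(s + 2)*(s**2 + 2*s + 1)*uppergamma(s, 3/2) - 4*2**s*s**2*(s + 2) + 4*2**s*(s + 2)*(s**2 + 2*s + 1) + 3**s*s*(s + 2)*(-4*log(2) + 4*log(3))*(s**2 + 2*s + 1) - 4*3**s*(s + 2)*(s**2 + 2*s + 1) + s**3*(s + 2)*log(4) + s**2*(s + 2)*log(4) + 2*s**2*(s + 2) + s**2*(s**2 + 2*s + 1))/(4*2**s*s**2*(s + 2)*(s**2 + 2*s + 1))
  Re(s) > -2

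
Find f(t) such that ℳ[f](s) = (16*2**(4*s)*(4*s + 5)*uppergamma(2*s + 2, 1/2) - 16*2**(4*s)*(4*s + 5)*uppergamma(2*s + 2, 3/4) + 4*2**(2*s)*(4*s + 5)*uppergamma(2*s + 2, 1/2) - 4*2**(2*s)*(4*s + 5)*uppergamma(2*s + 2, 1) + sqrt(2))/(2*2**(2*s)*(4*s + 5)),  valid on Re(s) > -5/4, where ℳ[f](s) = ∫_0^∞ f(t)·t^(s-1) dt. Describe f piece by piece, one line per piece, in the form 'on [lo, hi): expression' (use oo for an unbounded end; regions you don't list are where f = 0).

the shared t-power comes off first: t**(1/4) on [0, 1/4); exp(-sqrt(t)) on [1/4, 1); exp(-sqrt(t)/2) on [1, 9/4)
undo the power substitution: sqrt(t) on [0, 1/2); exp(-t) on [1/2, 1); exp(-t/2) on [1, 3/2)
decompose at 1/4, 1; ℳ[f](s) sums the 3 pieces' integrals
∫ t**(5/4)·t^(s-1) over [0, 1/4)
segment 1/4 to 1 holds t*exp(-sqrt(t)); add its integral
on [1, 9/4) integrate f = t*exp(-sqrt(t)/2) against the kernel

on [0, 1/4): t**(5/4)
on [1/4, 1): t*exp(-sqrt(t))
on [1, 9/4): t*exp(-sqrt(t)/2)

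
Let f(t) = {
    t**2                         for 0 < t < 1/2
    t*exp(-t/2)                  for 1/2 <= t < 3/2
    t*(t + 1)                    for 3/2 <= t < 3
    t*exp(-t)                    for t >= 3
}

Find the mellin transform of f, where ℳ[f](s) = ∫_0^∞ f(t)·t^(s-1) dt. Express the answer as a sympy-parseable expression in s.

(8*2**(2*s)*(s + 1)*(s + 2)*uppergamma(s + 1, 1/4) - 8*2**(2*s)*(s + 1)*(s + 2)*uppergamma(s + 1, 3/4) + 4*2**s*(s + 1)*(s + 2)*uppergamma(s + 1, 3) - 15*3**s*(s + 1) - 6*3**s + 48*6**s*(s + 1) + 12*6**s + s + 1)/(4*2**s*(s + 1)*(s + 2))
  Re(s) > -2

invert the power substitution to get t**4 on [0, sqrt(2)/2); t**2*exp(-t**2/2) on [sqrt(2)/2, sqrt(6)/2); t**2*(t**2 + 1) on [sqrt(6)/2, sqrt(3)); …
reversing the shared t-power: t**2 on [0, sqrt(2)/2); exp(-t**2/2) on [sqrt(2)/2, sqrt(6)/2); t**2 + 1 on [sqrt(6)/2, sqrt(3)); …
the power substitution comes off first: t on [0, 1/2); exp(-t/2) on [1/2, 3/2); t + 1 on [3/2, 3); …
summing 4 kernel integrals split by 1/2, 3/2, 3 yields ℳ[f](s)
the [0, 1/2) slice contributes ∫ t**2·t^(s-1) dt
for t in [1/2, 3/2): the term is ∫ t*exp(-t/2)·t^(s-1)
between 3/2 and 3 the integrand is t*(t + 1)·t^(s-1)
for t in [3, ∞): the term is ∫ t*exp(-t)·t^(s-1)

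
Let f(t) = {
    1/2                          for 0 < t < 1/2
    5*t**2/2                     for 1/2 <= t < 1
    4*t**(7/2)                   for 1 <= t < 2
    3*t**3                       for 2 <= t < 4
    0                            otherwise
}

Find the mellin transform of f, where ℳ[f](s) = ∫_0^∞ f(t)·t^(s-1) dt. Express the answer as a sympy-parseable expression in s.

f breaks at 1/2, 1, 2 into 4 integrals to sum
the [0, 1/2) slice contributes ∫ 1/2·t^(s-1) dt
∫ over [1/2, 1) of 5*t**2/2·t^(s-1) joins the sum
over [1, 2), the kernel integral of 4*t**(7/2) enters the sum
[2, 4) adds the kernel integral of 3*t**3

(1536*2**(3*s)*s*(s + 2)*(2*s + 7) - 192*2**(2*s)*s*(s + 2)*(2*s + 7) - 64*2**s*s*(s + 2)*(s + 3) + 20*2**s*s*(s + 3)*(2*s + 7) + 512*2**(2*s + 1/2)*s*(s + 2)*(s + 3) - 5*s*(s + 3)*(2*s + 7) + 4*(s + 2)*(s + 3)*(2*s + 7))/(8*2**s*s*(s + 2)*(s + 3)*(2*s + 7))
  Re(s) > 0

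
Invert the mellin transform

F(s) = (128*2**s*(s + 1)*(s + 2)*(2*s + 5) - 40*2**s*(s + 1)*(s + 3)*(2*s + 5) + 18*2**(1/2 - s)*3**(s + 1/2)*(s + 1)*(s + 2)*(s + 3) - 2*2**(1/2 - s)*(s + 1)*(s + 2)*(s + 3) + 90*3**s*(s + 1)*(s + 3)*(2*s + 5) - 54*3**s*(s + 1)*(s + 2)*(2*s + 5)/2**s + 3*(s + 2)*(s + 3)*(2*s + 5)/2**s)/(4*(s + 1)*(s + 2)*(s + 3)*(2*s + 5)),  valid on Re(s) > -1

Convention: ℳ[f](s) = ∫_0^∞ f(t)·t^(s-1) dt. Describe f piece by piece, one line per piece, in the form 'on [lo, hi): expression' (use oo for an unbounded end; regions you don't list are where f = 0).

on [0, 1/2): 3*t/2
on [1/2, 3/2): 2*t**(5/2)
on [3/2, 2): 4*t**3
on [2, 3): 5*t**2/2

linearity at 1/2, 3/2, 2 turns ℳ[f](s) into 4 summed integrals
segment [0, 1/2) carries 3*t/2; integrate it
piece [1/2, 3/2): integrate 2*t**(5/2) against the kernel
for t in [3/2, 2): the term is ∫ 4*t**3·t^(s-1)
on [2, 3): add ∫ 5*t**2/2·t^(s-1) dt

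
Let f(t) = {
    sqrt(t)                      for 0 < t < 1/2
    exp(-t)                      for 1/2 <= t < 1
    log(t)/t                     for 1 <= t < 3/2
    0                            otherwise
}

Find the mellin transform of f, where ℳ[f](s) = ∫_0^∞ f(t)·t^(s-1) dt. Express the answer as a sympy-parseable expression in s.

(3*2**s*(2*s + 1)*(s**2 - 2*s + 1)*uppergamma(s, 1/2) - 3*2**s*(2*s + 1)*(s**2 - 2*s + 1)*uppergamma(s, 1) + 3*2**s*(2*s + 1) + 3**s*s*(2*s + 1)*(-2*log(2) + 2*log(3)) - 2*3**s*(2*s + 1) + 3**s*(2*s + 1)*(-2*log(3) + 2*log(2)) + 3*sqrt(2)*(s**2 - 2*s + 1))/(3*2**s*(2*s + 1)*(s**2 - 2*s + 1))
  Re(s) > -1/2

cuts at 1/2, 1: linearity sums the 3 kernel integrals
over [0, 1/2), the kernel integral of sqrt(t) enters the sum
[1/2, 1) adds the kernel integral of exp(-t)
segment 1 to 3/2 holds log(t)/t; add its integral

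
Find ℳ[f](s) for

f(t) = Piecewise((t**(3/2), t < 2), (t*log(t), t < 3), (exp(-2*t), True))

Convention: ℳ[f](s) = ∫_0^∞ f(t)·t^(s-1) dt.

slice at 2, 3, transform all 3 pieces, and sum them
for t in [0, 2): the term is ∫ t**(3/2)·t^(s-1)
on [2, 3) integrate f = t*log(t) against the kernel
on [3, ∞) integrate f = exp(-2*t) against the kernel

(-12**s*s*(2*s + 3)*log(4) - 12**s*(2*s + 3)*log(4) + 12**s*(4*s + 6) + 12**s*sqrt(2)*(4*s**2 + 8*s + 4) + 3*18**s*s*(2*s + 3)*log(3) + 18**s*(-6*s - 9) + 3*18**s*(2*s + 3)*log(3) + 3**s*(2*s + 3)*(s**2 + 2*s + 1)*uppergamma(s, 6))/(6**s*(2*s + 3)*(s**2 + 2*s + 1))
  Re(s) > -3/2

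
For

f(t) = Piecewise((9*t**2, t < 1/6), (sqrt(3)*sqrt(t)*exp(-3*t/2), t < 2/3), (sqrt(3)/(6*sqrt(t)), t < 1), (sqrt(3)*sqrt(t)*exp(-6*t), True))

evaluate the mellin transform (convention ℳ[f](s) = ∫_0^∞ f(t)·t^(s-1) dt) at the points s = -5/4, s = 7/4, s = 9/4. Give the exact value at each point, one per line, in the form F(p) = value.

F(-5/4) = -3*6**(1/4)*uppergamma(-3/4, 1)/2 - 2*sqrt(3)/21 + 3*2**(3/4)*3**(1/4)*uppergamma(-3/4, 6) + 31*6**(1/4)/14 + 3*6**(1/4)*uppergamma(-3/4, 1/4)/2
F(7/4) = -4*6**(1/4)*uppergamma(9/4, 1)/9 - 47*6**(1/4)/540 + 2**(3/4)*3**(1/4)*uppergamma(9/4, 6)/72 + 2*sqrt(3)/15 + 4*6**(1/4)*uppergamma(9/4, 1/4)/9
F(9/4) = -4*6**(3/4)*uppergamma(11/4, 1)/27 - 179*6**(3/4)/8568 + 2**(1/4)*3**(3/4)*uppergamma(11/4, 6)/216 + 2*sqrt(3)/21 + 4*6**(3/4)*uppergamma(11/4, 1/4)/27

the common scale on t comes off first: t**2 on [0, 1/2); sqrt(t)*exp(-t/2) on [1/2, 2); 1/(2*sqrt(t)) on [2, 3); …
reversing the shared t-power: t**(3/2) on [0, 1/2); exp(-t/2) on [1/2, 2); 1/(2*t) on [2, 3); …
linearity at 1/6, 2/3, 1 turns ℳ[f](s) into 4 summed integrals
[0, 1/6) adds the kernel integral of 9*t**2
∫ sqrt(3)*sqrt(t)*exp(-3*t/2)·t^(s-1) over [1/6, 2/3)
∫ over [2/3, 1) of sqrt(3)/(6*sqrt(t))·t^(s-1) joins the sum
over [1, ∞), the kernel integral of sqrt(3)*sqrt(t)*exp(-6*t) enters the sum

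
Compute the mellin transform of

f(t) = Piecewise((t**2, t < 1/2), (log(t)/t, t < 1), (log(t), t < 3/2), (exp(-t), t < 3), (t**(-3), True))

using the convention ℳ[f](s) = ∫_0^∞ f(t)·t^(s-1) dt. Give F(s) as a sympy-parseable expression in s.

(108*2**s*s**2*(s - 3)*(s + 2)*(s**2 - 2*s + 1)*uppergamma(s, 3/2) - 108*2**s*s**2*(s - 3)*(s + 2)*(s**2 - 2*s + 1)*uppergamma(s, 3) - 108*2**s*s**2*(s - 3)*(s + 2) + 108*2**s*(s - 3)*(s + 2)*(s**2 - 2*s + 1) - 108*3**s*s*(s - 3)*(s + 2)*(s**2 - 2*s + 1)*log(2) + 108*3**s*s*(s - 3)*(s + 2)*(s**2 - 2*s + 1)*log(3) - 108*3**s*(s - 3)*(s + 2)*(s**2 - 2*s + 1) - 4*6**s*s**2*(s + 2)*(s**2 - 2*s + 1) + 216*s**3*(s - 3)*(s + 2)*log(2) - 216*s**2*(s - 3)*(s + 2)*log(2) + 216*s**2*(s - 3)*(s + 2) + 27*s**2*(s - 3)*(s**2 - 2*s + 1))/(108*2**s*s**2*(s - 3)*(s + 2)*(s**2 - 2*s + 1))
  -2 < Re(s) < 3

summing 5 kernel integrals split by 1/2, 1, 3/2, 3 yields ℳ[f](s)
∫ over [0, 1/2) of t**2·t^(s-1) joins the sum
between 1/2 and 1 the integrand is log(t)/t·t^(s-1)
segment 1 to 3/2 holds log(t); add its integral
for t in [3/2, 3): the term is ∫ exp(-t)·t^(s-1)
∫ over [3, ∞) of t**(-3)·t^(s-1) joins the sum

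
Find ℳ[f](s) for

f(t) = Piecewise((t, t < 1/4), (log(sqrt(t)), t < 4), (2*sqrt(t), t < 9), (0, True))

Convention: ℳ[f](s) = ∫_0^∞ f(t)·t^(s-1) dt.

(-32*2**(4*s)*s**2*(s + 1) + 4*2**(4*s)*s*(s + 1)*(2*s + 1)*log(2) - 2*2**(4*s)*(s + 1)*(2*s + 1) + 48*6**(2*s)*s**2*(s + 1) + s**2*(2*s + 1) + 4*s*(s + 1)*(2*s + 1)*log(2) + 2*(s + 1)*(2*s + 1))/(4*2**(2*s)*s**2*(s + 1)*(2*s + 1))
  Re(s) > -1

strip the power substitution: t**2 on [0, 1/2); log(t) on [1/2, 2); 2*t on [2, 3)
split f at 1/4, 4: ℳ[f](s) collects 3 kernel integrals
on [0, 1/4): add ∫ t·t^(s-1) dt
over [1/4, 4), the kernel integral of log(sqrt(t)) enters the sum
∫ over [4, 9) of 2*sqrt(t)·t^(s-1) joins the sum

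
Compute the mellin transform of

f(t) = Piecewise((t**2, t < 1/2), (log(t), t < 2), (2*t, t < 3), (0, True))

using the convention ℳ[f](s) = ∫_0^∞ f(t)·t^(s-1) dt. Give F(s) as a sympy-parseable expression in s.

(-16*2**(2*s)*s**2*(s + 2) + 4*2**(2*s)*s*(s + 1)*(s + 2)*log(2) - 4*2**(2*s)*(s + 1)*(s + 2) + 24*6**s*s**2*(s + 2) + s**2*(s + 1) + 4*s*(s + 1)*(s + 2)*log(2) + 4*(s + 1)*(s + 2))/(4*2**s*s**2*(s + 1)*(s + 2))
  Re(s) > -2

slice at 1/2, 2, transform all 3 pieces, and sum them
for t in [0, 1/2): the term is ∫ t**2·t^(s-1)
for t in [1/2, 2): the term is ∫ log(t)·t^(s-1)
on [2, 3): add ∫ 2*t·t^(s-1) dt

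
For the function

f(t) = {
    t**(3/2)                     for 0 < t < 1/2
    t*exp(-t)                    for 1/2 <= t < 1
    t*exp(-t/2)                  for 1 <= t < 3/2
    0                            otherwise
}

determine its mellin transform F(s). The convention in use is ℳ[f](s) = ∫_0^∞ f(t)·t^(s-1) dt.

(4*2**(2*s)*(2*s + 3)*uppergamma(s + 1, 1/2) - 4*2**(2*s)*(2*s + 3)*uppergamma(s + 1, 3/4) + 2*2**s*(2*s + 3)*uppergamma(s + 1, 1/2) - 2*2**s*(2*s + 3)*uppergamma(s + 1, 1) + sqrt(2))/(2*2**s*(2*s + 3))
  Re(s) > -3/2

invert the shared t-power to get sqrt(t) on [0, 1/2); exp(-t) on [1/2, 1); exp(-t/2) on [1, 3/2)
f breaks at 1/2, 1 into 3 integrals to sum
[0, 1/2) adds the kernel integral of t**(3/2)
over [1/2, 1), the kernel integral of t*exp(-t) enters the sum
piece [1, 3/2): integrate t*exp(-t/2) against the kernel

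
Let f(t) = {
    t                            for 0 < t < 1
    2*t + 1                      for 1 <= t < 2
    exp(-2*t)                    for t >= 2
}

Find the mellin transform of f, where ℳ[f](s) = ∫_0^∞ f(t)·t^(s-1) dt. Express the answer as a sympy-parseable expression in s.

linearity at 1, 2 turns ℳ[f](s) into 3 summed integrals
segment [0, 1) carries t; integrate it
piece [1, 2): integrate (2*t + 1) against the kernel
over [2, ∞), the kernel integral of exp(-2*t) enters the sum

(2**s*s*(s + 1)*uppergamma(s, 4) - 2*4**s*s - 4**s + 5*8**s*s + 8**s)/(4**s*s*(s + 1))
  Re(s) > -1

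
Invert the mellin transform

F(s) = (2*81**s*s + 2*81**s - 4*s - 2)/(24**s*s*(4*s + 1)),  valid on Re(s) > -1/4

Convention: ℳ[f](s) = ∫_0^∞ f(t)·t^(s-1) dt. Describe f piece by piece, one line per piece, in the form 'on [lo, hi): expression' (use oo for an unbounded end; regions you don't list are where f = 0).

on [0, 1/24): 2**(3/4)*3**(1/4)*t**(1/4)/2
on [1/24, 27/8): -2**(3/4)*3**(1/4)*t**(1/4)/2 + 2

reversing the common scale on t: t**(1/4) on [0, 1/16); 2 - t**(1/4) on [1/16, 81/16)
invert the power substitution to get sqrt(t) on [0, 1/4); 2 - sqrt(t) on [1/4, 9/4)
undo the power substitution: t on [0, 1/2); 2 - t on [1/2, 3/2)
split f at 1/24: ℳ[f](s) collects 2 kernel integrals
over [0, 1/24), the kernel integral of 2**(3/4)*3**(1/4)*t**(1/4)/2 enters the sum
[1/24, 27/8) adds the kernel integral of (-2**(3/4)*3**(1/4)*t**(1/4)/2 + 2)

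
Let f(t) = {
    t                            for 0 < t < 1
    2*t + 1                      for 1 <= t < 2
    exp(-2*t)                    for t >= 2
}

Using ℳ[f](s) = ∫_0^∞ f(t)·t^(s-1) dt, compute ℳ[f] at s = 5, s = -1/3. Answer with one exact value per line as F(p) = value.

F(5) = 103*exp(-4)/4 + 821/30
F(-1/3) = 2**(1/3)*uppergamma(-1/3, 4) + 3/2 + 3*2**(2/3)/2

slice at 1, 2, transform all 3 pieces, and sum them
∫ over [0, 1) of t·t^(s-1) joins the sum
on [1, 2) integrate f = (2*t + 1) against the kernel
piece [2, ∞): integrate exp(-2*t) against the kernel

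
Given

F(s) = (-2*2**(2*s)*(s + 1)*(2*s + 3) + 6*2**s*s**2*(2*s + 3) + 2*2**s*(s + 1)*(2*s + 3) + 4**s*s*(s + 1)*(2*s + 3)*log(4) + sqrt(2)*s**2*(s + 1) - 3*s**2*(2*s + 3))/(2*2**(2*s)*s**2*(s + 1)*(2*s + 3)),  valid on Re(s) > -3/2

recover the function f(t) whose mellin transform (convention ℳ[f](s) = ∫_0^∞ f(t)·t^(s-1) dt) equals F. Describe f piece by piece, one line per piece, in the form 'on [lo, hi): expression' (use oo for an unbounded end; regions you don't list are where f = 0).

on [0, 1/4): 2*sqrt(2)*t**(3/2)
on [1/4, 1/2): 6*t
on [1/2, 1): log(2*t)

remove the common scale on t first: t**(3/2) on [0, 1/2); 3*t on [1/2, 1); log(t) on [1, 2)
along the cuts 1/4, 1/2, ℳ[f](s) splits into 3 integrals
piece [0, 1/4): integrate 2*sqrt(2)*t**(3/2) against the kernel
piece [1/4, 1/2): integrate 6*t against the kernel
for t in [1/2, 1): the term is ∫ log(2*t)·t^(s-1)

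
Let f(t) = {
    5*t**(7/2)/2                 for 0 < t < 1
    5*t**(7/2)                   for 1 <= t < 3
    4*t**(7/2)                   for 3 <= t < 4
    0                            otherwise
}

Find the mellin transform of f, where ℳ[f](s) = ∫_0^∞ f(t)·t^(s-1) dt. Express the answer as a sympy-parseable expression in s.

(2**(2*s + 10) + 2*3**(s + 7/2) - 5)/(2*s + 7)
  Re(s) > -7/2

f breaks at 1, 3 into 3 integrals to sum
for t in [0, 1): the term is ∫ 5*t**(7/2)/2·t^(s-1)
for t in [1, 3): the term is ∫ 5*t**(7/2)·t^(s-1)
segment 3 to 4 holds 4*t**(7/2); add its integral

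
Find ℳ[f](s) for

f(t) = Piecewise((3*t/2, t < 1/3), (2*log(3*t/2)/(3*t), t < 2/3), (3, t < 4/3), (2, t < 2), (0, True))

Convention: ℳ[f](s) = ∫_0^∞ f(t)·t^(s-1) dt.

(2*2**(2*s)*(s + 1)*(s**2 - 2*s + 1) - 2*2**s*s*(s + 1) - 6*2**s*(s + 1)*(s**2 - 2*s + 1) + 4*6**s*(s + 1)*(s**2 - 2*s + 1) + 4*s**2*(s + 1)*log(2) - 4*s*(s + 1)*log(2) + 4*s*(s + 1) + s*(s**2 - 2*s + 1))/(2*3**s*s*(s + 1)*(s**2 - 2*s + 1))
  Re(s) > -1

remove the common scale on t first: t on [0, 1/2); log(t)/t on [1/2, 1); 3 on [1, 2); …
the 4 pieces separated at 1/3, 2/3, 4/3 each add one integral
segment [0, 1/3) carries 3*t/2; integrate it
∫ over [1/3, 2/3) of 2*log(3*t/2)/(3*t)·t^(s-1) joins the sum
between 2/3 and 4/3 the integrand is 3·t^(s-1)
[4/3, 2) adds the kernel integral of 2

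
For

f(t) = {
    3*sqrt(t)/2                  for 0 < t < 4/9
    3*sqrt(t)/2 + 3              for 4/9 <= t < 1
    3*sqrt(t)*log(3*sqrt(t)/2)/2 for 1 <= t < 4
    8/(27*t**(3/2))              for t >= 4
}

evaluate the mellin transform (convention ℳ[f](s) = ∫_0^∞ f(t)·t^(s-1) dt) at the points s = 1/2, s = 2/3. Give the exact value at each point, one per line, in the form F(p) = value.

F(1/2) = 143/108 + log(162*sqrt(6))
F(2/3) = -4664*2**(1/3)/2205 - 2**(1/3)*3**(2/3) - 9*log(3)/7 + 9*log(2)/7 + 621/98 + 36*2**(1/3)*log(3)/7

reversing the common scale on t: sqrt(6)*sqrt(t)/2 on [0, 2/3); sqrt(6)*sqrt(t)/2 + 3 on [2/3, 3/2); sqrt(6)*sqrt(t)*log(sqrt(6)*sqrt(t)/2)/2 on [3/2, 6); …
the common scale on t comes off first: sqrt(t) on [0, 1); sqrt(t) + 3 on [1, 9/4); sqrt(t)*log(sqrt(t)) on [9/4, 9); …
strip the power substitution: t on [0, 1); t + 3 on [1, 3/2); t*log(t) on [3/2, 3); …
treat the 4 regions marked off by 4/9, 1, 4 separately and sum
on [0, 4/9) integrate f = 3*sqrt(t)/2 against the kernel
on [4/9, 1): add ∫ (3*sqrt(t)/2 + 3)·t^(s-1) dt
on [1, 4): add ∫ 3*sqrt(t)*log(3*sqrt(t)/2)/2·t^(s-1) dt
on [4, ∞) integrate f = 8/(27*t**(3/2)) against the kernel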